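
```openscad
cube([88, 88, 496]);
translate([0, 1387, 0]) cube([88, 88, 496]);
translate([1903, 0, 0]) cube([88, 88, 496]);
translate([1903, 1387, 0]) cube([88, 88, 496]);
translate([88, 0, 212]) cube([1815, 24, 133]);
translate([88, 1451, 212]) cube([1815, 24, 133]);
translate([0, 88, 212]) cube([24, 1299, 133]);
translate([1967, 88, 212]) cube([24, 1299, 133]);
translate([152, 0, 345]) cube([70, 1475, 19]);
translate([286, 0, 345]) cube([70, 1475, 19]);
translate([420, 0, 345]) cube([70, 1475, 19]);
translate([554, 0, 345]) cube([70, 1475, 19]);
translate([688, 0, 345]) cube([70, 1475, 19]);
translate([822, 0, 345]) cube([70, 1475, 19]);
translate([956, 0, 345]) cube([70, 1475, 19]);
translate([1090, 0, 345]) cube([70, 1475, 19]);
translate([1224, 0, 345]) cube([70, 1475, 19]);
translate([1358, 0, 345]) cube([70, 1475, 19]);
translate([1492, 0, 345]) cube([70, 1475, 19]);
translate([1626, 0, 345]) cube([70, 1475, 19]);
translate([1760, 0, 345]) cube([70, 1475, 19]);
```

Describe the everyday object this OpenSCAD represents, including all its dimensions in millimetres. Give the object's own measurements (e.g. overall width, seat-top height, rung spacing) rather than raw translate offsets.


A bed frame 1991 mm long (x) by 1475 mm wide (y). Four 88×88 mm corner posts, 496 mm tall, at the corners of the footprint. Four rails of 24 mm thickness and 133 mm height run between adjacent posts with their undersides at z = 212 mm, their outer faces flush with the outside of the frame (the two x-running rails run between the posts' inner faces; the two y-running rails run between the posts' inner faces). 13 slats, each 70 mm wide (x) and 19 mm thick, lie across the top of the two x-running rails, running the full 1475 mm width of the frame in y; along x they sit between the end posts with a 64 mm gap after the −x posts and between neighbouring slats, leaving 73 mm before the +x posts.


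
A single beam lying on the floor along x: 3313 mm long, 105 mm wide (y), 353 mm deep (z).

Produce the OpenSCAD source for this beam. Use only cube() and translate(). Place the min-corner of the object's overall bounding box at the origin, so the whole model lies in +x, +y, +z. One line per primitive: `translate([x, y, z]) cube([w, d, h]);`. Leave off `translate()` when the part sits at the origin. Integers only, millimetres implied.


cube([3313, 105, 353]);


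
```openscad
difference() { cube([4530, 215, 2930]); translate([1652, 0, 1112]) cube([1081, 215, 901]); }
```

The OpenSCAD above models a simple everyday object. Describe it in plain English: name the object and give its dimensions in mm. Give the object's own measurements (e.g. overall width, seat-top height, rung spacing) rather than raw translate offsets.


A wall 4530 mm long (x), 215 mm thick (y), 2930 mm tall, with a rectangular window opening cut through it. The opening is 1081 mm wide and 901 mm tall; its sill is at z = 1112 mm and its near (−x) edge is 1652 mm from the wall's −x end. The opening passes through the full wall thickness.


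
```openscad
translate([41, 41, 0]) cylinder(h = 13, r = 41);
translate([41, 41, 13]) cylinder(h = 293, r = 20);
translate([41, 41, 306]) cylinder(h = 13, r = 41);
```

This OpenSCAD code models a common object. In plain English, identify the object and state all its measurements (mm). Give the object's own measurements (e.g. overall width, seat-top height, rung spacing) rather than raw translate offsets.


A spool: two coaxial disc flanges of radius 41 mm and thickness 13 mm, joined by a core cylinder of radius 20 mm and height 293 mm. The lower flange rests on z = 0 and the three cylinders share a vertical axis.


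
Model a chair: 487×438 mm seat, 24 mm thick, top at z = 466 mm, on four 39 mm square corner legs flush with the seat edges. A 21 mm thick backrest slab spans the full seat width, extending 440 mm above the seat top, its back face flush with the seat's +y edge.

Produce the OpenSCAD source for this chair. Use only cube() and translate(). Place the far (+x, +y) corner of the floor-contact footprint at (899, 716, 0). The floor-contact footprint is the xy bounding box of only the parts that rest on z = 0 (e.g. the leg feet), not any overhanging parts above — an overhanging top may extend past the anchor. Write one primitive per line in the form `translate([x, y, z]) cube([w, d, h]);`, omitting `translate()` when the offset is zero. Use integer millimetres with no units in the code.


translate([412, 278, 442]) cube([487, 438, 24]);
translate([412, 278, 0]) cube([39, 39, 442]);
translate([860, 278, 0]) cube([39, 39, 442]);
translate([412, 677, 0]) cube([39, 39, 442]);
translate([860, 677, 0]) cube([39, 39, 442]);
translate([412, 695, 466]) cube([487, 21, 440]);


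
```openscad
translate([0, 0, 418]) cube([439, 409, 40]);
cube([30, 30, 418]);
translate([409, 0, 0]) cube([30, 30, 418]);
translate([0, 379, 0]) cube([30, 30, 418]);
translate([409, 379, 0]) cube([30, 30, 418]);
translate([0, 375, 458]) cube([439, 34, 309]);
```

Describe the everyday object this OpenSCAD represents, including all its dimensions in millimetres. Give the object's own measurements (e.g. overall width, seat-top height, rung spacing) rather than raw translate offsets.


A chair. The seat is a 439×409×40 mm slab with its top at z = 458 mm, on four 30×30 mm corner legs (flush with the seat edges, standing on z = 0). A flat backrest 34 mm thick, 309 mm tall, spans the full seat width and rises from the seat top along its +y edge, rear face flush with the rear of the seat.


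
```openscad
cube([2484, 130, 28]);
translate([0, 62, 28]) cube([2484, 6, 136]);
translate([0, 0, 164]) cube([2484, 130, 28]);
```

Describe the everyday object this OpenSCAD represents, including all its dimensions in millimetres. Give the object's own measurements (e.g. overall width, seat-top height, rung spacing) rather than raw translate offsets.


An I-beam lying along x, 2484 mm long. Overall section height 192 mm. Two flanges 130 mm wide (y) and 28 mm thick, one on the floor and one at the top; a web 6 mm thick runs between them, centred on the flange width.


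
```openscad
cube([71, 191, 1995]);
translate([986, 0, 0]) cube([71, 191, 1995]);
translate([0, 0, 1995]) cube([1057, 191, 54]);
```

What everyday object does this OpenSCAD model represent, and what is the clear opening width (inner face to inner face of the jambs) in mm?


A door frame. The clear opening width is 915 mm.

Two 1995 mm tall posts with a header on top — a door frame. The left jamb is 71 mm wide at x = 0; the right jamb starts at x = 986. The clear opening is 986 − 71 = 915 mm.


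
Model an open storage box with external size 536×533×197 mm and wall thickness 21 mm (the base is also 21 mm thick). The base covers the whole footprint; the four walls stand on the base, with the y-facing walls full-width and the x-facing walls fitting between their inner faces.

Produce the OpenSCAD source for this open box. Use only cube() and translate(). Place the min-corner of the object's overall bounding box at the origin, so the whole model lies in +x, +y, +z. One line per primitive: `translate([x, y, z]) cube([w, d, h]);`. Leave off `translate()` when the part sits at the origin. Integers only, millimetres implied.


cube([536, 533, 21]);
translate([0, 0, 21]) cube([536, 21, 176]);
translate([0, 512, 21]) cube([536, 21, 176]);
translate([0, 21, 21]) cube([21, 491, 176]);
translate([515, 21, 21]) cube([21, 491, 176]);


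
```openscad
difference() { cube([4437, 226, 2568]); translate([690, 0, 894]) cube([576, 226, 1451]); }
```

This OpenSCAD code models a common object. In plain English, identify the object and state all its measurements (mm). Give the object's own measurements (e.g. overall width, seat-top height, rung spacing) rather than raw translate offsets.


A wall 4437 mm long (x), 226 mm thick (y), 2568 mm tall, with a rectangular window opening cut through it. The opening is 576 mm wide and 1451 mm tall; its sill is at z = 894 mm and its near (−x) edge is 690 mm from the wall's −x end. The opening passes through the full wall thickness.


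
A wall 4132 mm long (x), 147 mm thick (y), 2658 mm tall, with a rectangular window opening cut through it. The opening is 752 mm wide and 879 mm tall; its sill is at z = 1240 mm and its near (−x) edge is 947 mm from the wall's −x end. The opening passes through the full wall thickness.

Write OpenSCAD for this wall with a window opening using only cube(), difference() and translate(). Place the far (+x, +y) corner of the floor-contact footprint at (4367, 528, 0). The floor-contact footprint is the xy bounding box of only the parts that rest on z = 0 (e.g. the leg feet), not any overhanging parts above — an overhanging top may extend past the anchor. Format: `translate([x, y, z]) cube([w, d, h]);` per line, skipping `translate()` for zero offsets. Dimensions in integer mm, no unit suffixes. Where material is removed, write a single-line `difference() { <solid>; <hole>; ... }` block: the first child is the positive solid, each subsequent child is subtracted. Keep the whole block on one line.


difference() { translate([235, 381, 0]) cube([4132, 147, 2658]); translate([1182, 381, 1240]) cube([752, 147, 879]); }


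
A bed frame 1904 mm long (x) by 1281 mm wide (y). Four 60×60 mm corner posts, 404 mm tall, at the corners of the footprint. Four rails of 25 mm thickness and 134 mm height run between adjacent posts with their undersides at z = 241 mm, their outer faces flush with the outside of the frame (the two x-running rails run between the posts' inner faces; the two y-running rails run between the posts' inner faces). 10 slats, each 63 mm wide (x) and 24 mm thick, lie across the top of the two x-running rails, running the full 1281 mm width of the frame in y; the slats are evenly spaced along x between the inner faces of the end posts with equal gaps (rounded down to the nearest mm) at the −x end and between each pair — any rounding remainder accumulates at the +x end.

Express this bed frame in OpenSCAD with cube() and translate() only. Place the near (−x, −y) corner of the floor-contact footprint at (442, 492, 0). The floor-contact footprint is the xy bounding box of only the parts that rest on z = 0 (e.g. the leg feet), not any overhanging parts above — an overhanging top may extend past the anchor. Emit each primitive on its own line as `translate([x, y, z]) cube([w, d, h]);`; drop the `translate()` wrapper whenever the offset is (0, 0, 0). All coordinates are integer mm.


// slat z = rail_z + rail_h = 241 + 134 = 375
// slat gap = ⌊(1784 − 10·63) / 11⌋ = 104
translate([442, 492, 0]) cube([60, 60, 404]);
translate([442, 1713, 0]) cube([60, 60, 404]);
translate([2286, 492, 0]) cube([60, 60, 404]);
translate([2286, 1713, 0]) cube([60, 60, 404]);
translate([502, 492, 241]) cube([1784, 25, 134]);
translate([502, 1748, 241]) cube([1784, 25, 134]);
translate([442, 552, 241]) cube([25, 1161, 134]);
translate([2321, 552, 241]) cube([25, 1161, 134]);
translate([606, 492, 375]) cube([63, 1281, 24]);
translate([773, 492, 375]) cube([63, 1281, 24]);
translate([940, 492, 375]) cube([63, 1281, 24]);
translate([1107, 492, 375]) cube([63, 1281, 24]);
translate([1274, 492, 375]) cube([63, 1281, 24]);
translate([1441, 492, 375]) cube([63, 1281, 24]);
translate([1608, 492, 375]) cube([63, 1281, 24]);
translate([1775, 492, 375]) cube([63, 1281, 24]);
translate([1942, 492, 375]) cube([63, 1281, 24]);
translate([2109, 492, 375]) cube([63, 1281, 24]);


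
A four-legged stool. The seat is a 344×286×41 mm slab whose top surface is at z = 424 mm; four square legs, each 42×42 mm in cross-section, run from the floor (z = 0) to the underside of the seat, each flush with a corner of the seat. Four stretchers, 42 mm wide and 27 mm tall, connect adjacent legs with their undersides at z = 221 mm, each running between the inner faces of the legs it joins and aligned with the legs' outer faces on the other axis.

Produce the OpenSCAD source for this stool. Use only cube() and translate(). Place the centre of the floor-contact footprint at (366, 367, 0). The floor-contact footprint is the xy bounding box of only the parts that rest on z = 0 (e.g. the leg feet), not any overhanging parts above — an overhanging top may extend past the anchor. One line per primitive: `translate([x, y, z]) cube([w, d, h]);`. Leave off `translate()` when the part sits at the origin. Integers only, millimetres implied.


translate([194, 224, 383]) cube([344, 286, 41]);
translate([194, 224, 0]) cube([42, 42, 383]);
translate([496, 224, 0]) cube([42, 42, 383]);
translate([194, 468, 0]) cube([42, 42, 383]);
translate([496, 468, 0]) cube([42, 42, 383]);
translate([236, 224, 221]) cube([260, 42, 27]);
translate([236, 468, 221]) cube([260, 42, 27]);
translate([194, 266, 221]) cube([42, 202, 27]);
translate([496, 266, 221]) cube([42, 202, 27]);


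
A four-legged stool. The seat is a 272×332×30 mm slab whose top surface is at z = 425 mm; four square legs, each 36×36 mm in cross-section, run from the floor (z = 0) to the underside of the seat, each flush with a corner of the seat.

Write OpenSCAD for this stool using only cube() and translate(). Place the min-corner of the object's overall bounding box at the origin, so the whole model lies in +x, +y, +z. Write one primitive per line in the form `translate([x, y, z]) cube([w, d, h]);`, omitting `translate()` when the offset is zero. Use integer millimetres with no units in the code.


translate([0, 0, 395]) cube([272, 332, 30]);
cube([36, 36, 395]);
translate([236, 0, 0]) cube([36, 36, 395]);
translate([0, 296, 0]) cube([36, 36, 395]);
translate([236, 296, 0]) cube([36, 36, 395]);


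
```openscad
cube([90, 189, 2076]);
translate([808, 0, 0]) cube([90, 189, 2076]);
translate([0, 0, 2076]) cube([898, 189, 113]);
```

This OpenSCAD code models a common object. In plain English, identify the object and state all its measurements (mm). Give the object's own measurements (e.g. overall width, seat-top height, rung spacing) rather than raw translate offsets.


A door frame. The clear opening is 718 mm wide and 2076 mm high. Two 90 mm wide jambs, 189 mm deep, stand either side of the opening from the floor to the top of the opening. A 113 mm thick head sits across the top of both jambs, spanning the full outside width of the frame.


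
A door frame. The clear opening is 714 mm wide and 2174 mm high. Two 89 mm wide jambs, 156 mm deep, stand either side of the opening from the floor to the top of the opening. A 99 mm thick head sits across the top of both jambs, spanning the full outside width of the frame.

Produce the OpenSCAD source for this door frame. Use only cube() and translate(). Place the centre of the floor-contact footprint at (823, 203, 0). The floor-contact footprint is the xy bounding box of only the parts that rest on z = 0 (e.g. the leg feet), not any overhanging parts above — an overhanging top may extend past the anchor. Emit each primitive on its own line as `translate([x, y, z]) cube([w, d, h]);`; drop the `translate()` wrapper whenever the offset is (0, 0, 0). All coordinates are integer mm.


translate([377, 125, 0]) cube([89, 156, 2174]);
translate([1180, 125, 0]) cube([89, 156, 2174]);
translate([377, 125, 2174]) cube([892, 156, 99]);


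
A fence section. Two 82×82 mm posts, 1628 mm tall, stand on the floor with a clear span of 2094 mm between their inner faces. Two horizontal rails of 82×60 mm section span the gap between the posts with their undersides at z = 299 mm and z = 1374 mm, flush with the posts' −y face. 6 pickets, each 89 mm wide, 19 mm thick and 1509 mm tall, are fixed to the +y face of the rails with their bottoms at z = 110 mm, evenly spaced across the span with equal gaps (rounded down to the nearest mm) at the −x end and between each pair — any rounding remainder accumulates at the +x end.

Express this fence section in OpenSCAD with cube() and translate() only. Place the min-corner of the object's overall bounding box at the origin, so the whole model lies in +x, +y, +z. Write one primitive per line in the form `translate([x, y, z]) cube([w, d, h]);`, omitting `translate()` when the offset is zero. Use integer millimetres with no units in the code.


cube([82, 82, 1628]);
translate([2176, 0, 0]) cube([82, 82, 1628]);
translate([82, 0, 299]) cube([2094, 82, 60]);
translate([82, 0, 1374]) cube([2094, 82, 60]);
translate([304, 82, 110]) cube([89, 19, 1509]);
translate([615, 82, 110]) cube([89, 19, 1509]);
translate([926, 82, 110]) cube([89, 19, 1509]);
translate([1237, 82, 110]) cube([89, 19, 1509]);
translate([1548, 82, 110]) cube([89, 19, 1509]);
translate([1859, 82, 110]) cube([89, 19, 1509]);


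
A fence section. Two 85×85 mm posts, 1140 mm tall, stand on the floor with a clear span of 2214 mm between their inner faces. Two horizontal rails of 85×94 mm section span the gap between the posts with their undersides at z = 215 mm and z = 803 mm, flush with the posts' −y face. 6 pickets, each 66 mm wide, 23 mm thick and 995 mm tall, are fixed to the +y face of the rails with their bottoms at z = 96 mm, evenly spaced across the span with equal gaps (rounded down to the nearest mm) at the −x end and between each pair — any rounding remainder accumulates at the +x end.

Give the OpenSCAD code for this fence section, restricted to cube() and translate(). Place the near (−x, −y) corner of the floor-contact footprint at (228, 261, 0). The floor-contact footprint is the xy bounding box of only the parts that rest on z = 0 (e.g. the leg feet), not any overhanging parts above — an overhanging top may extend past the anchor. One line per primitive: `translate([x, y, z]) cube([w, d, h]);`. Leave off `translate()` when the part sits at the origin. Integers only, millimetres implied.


translate([228, 261, 0]) cube([85, 85, 1140]);
translate([2527, 261, 0]) cube([85, 85, 1140]);
translate([313, 261, 215]) cube([2214, 85, 94]);
translate([313, 261, 803]) cube([2214, 85, 94]);
translate([572, 346, 96]) cube([66, 23, 995]);
translate([897, 346, 96]) cube([66, 23, 995]);
translate([1222, 346, 96]) cube([66, 23, 995]);
translate([1547, 346, 96]) cube([66, 23, 995]);
translate([1872, 346, 96]) cube([66, 23, 995]);
translate([2197, 346, 96]) cube([66, 23, 995]);


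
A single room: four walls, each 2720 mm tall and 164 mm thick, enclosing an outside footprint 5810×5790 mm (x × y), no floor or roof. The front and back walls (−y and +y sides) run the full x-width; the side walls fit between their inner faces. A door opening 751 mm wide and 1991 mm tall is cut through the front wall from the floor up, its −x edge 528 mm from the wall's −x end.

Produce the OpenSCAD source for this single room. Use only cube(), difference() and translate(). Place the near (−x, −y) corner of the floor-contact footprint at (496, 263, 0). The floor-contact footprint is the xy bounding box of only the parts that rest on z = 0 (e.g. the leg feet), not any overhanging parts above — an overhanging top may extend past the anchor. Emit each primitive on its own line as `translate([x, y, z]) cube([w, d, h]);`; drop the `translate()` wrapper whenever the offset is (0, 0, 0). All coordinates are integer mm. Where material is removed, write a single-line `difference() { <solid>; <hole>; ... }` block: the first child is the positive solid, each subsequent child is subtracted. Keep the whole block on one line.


difference() { translate([496, 263, 0]) cube([5810, 164, 2720]); translate([1024, 263, 0]) cube([751, 164, 1991]); }
translate([496, 5889, 0]) cube([5810, 164, 2720]);
translate([496, 427, 0]) cube([164, 5462, 2720]);
translate([6142, 427, 0]) cube([164, 5462, 2720]);


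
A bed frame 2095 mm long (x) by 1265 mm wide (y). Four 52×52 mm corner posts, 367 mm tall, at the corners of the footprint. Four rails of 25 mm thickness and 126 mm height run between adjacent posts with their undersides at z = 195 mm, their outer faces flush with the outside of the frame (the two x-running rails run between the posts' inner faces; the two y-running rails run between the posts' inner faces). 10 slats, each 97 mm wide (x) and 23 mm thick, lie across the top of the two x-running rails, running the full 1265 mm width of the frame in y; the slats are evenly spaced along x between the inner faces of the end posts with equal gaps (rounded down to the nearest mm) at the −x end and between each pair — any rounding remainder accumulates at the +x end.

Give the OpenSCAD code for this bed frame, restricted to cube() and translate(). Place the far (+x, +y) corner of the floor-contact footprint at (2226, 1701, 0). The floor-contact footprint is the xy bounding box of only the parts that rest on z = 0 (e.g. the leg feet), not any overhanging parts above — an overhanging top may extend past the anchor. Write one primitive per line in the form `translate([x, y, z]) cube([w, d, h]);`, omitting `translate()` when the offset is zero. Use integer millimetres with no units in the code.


translate([131, 436, 0]) cube([52, 52, 367]);
translate([131, 1649, 0]) cube([52, 52, 367]);
translate([2174, 436, 0]) cube([52, 52, 367]);
translate([2174, 1649, 0]) cube([52, 52, 367]);
translate([183, 436, 195]) cube([1991, 25, 126]);
translate([183, 1676, 195]) cube([1991, 25, 126]);
translate([131, 488, 195]) cube([25, 1161, 126]);
translate([2201, 488, 195]) cube([25, 1161, 126]);
translate([275, 436, 321]) cube([97, 1265, 23]);
translate([464, 436, 321]) cube([97, 1265, 23]);
translate([653, 436, 321]) cube([97, 1265, 23]);
translate([842, 436, 321]) cube([97, 1265, 23]);
translate([1031, 436, 321]) cube([97, 1265, 23]);
translate([1220, 436, 321]) cube([97, 1265, 23]);
translate([1409, 436, 321]) cube([97, 1265, 23]);
translate([1598, 436, 321]) cube([97, 1265, 23]);
translate([1787, 436, 321]) cube([97, 1265, 23]);
translate([1976, 436, 321]) cube([97, 1265, 23]);


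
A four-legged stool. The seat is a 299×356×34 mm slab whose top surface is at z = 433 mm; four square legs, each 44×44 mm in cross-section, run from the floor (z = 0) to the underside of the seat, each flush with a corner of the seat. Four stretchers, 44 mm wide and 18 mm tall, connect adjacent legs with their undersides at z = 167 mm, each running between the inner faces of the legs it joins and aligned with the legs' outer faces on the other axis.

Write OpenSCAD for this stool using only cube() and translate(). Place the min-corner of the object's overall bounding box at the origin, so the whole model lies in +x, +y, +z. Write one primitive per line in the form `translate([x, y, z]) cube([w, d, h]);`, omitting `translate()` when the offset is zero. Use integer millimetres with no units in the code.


translate([0, 0, 399]) cube([299, 356, 34]);
cube([44, 44, 399]);
translate([255, 0, 0]) cube([44, 44, 399]);
translate([0, 312, 0]) cube([44, 44, 399]);
translate([255, 312, 0]) cube([44, 44, 399]);
translate([44, 0, 167]) cube([211, 44, 18]);
translate([44, 312, 167]) cube([211, 44, 18]);
translate([0, 44, 167]) cube([44, 268, 18]);
translate([255, 44, 167]) cube([44, 268, 18]);


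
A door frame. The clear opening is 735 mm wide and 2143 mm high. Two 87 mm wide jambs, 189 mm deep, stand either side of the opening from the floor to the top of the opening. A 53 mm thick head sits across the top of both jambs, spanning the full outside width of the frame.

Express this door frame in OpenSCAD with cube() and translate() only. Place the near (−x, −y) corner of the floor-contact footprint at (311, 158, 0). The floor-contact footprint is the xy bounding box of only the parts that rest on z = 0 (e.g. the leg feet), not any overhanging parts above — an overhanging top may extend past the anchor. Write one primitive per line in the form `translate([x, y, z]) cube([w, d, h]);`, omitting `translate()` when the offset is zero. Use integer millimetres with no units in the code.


translate([311, 158, 0]) cube([87, 189, 2143]);
translate([1133, 158, 0]) cube([87, 189, 2143]);
translate([311, 158, 2143]) cube([909, 189, 53]);


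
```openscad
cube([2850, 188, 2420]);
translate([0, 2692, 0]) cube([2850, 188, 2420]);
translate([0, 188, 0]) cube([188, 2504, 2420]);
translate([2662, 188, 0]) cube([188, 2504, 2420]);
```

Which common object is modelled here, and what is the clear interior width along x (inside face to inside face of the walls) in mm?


A house (or room) frame. The interior width is 2474 mm.

Four 2420 mm walls enclosing a rectangle with no floor or roof — a room or house frame. Outside width is 2850 mm and wall thickness is 188 mm, so the interior width is 2850 − 2 × 188 = 2474 mm.


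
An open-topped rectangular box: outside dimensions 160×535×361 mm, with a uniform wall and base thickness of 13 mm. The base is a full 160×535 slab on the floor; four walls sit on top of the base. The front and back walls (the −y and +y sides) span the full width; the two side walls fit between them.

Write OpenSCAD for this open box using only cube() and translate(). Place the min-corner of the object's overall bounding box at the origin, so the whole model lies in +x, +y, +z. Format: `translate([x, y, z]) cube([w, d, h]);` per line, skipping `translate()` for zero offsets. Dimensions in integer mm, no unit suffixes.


cube([160, 535, 13]);
translate([0, 0, 13]) cube([160, 13, 348]);
translate([0, 522, 13]) cube([160, 13, 348]);
translate([0, 13, 13]) cube([13, 509, 348]);
translate([147, 13, 13]) cube([13, 509, 348]);


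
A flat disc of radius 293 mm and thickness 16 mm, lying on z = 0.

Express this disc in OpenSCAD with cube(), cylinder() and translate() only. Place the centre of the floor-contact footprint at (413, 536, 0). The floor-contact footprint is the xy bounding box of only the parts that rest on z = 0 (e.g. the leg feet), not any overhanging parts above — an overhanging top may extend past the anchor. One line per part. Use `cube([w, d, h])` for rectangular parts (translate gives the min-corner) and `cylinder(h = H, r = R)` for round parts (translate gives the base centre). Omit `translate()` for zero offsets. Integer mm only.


translate([413, 536, 0]) cylinder(h = 16, r = 293);


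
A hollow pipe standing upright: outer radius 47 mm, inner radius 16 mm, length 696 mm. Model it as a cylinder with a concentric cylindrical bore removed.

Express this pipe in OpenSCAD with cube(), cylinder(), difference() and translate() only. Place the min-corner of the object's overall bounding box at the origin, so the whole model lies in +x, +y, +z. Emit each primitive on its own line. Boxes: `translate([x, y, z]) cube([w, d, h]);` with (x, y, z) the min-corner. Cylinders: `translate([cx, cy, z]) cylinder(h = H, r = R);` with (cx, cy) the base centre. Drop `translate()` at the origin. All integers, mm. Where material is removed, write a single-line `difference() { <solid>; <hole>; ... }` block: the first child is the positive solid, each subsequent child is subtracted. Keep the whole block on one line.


difference() { translate([47, 47, 0]) cylinder(h = 696, r = 47); translate([47, 47, 0]) cylinder(h = 696, r = 16); }


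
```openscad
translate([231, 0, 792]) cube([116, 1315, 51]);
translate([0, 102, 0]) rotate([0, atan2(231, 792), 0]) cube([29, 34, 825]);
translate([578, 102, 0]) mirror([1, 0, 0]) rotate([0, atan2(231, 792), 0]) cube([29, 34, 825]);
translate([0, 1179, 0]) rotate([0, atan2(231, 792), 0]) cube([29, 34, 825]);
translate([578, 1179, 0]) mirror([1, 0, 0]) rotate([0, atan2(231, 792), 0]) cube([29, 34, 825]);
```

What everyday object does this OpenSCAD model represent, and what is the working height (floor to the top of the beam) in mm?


A sawhorse. The overall height is 843 mm.

A beam across two mirrored pairs of raked legs — a sawhorse. The beam's underside is at z = 792 (matching the legs' vertical rise in atan2(231, 792)) and the beam is 51 mm tall, so its top is at 792 + 51 = 843 mm. The raked legs top out at the beam's underside, so that is the highest point.


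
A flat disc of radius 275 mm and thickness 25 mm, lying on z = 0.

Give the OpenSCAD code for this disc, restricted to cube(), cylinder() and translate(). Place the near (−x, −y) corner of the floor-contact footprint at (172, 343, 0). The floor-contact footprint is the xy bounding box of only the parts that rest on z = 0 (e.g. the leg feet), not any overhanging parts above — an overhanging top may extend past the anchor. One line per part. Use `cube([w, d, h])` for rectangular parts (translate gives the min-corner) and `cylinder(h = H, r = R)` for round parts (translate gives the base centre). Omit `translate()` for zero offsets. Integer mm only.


translate([447, 618, 0]) cylinder(h = 25, r = 275);


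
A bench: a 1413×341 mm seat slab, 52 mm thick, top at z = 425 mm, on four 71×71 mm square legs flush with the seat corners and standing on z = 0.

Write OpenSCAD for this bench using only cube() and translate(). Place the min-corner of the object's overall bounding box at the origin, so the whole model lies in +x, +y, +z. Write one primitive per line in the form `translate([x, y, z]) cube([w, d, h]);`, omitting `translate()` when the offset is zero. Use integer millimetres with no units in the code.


// leg_h = 425 − 52 = 373
translate([0, 0, 373]) cube([1413, 341, 52]);
cube([71, 71, 373]);
translate([0, 270, 0]) cube([71, 71, 373]);
translate([1342, 0, 0]) cube([71, 71, 373]);
translate([1342, 270, 0]) cube([71, 71, 373]);


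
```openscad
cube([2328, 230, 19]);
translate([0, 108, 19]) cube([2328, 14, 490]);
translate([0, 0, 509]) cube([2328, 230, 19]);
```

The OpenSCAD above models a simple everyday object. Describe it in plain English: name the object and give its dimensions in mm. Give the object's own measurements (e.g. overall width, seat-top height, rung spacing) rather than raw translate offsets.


An I-beam lying along x, 2328 mm long. Overall section height 528 mm. Two flanges 230 mm wide (y) and 19 mm thick, one on the floor and one at the top; a web 14 mm thick runs between them, centred on the flange width.


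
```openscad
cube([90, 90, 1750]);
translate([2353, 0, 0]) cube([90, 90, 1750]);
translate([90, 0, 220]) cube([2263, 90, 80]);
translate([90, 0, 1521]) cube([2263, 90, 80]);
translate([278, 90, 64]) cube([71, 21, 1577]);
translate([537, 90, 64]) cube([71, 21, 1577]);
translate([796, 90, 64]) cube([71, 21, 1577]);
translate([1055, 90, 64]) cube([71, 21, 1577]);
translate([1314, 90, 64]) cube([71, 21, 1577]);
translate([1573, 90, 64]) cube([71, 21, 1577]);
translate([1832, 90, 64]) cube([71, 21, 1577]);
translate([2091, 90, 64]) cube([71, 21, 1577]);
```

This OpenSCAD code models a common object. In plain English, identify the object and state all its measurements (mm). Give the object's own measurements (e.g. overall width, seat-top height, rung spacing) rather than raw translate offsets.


A fence section. Two 90×90 mm posts, 1750 mm tall, stand on the floor with a clear span of 2263 mm between their inner faces. Two horizontal rails of 90×80 mm section span the gap between the posts with their undersides at z = 220 mm and z = 1521 mm, flush with the posts' −y face. 8 pickets, each 71 mm wide, 21 mm thick and 1577 mm tall, are fixed to the +y face of the rails with their bottoms at z = 64 mm, spaced across the span with a 188 mm gap after the −x post and between neighbouring pickets, with 191 mm left before the +x post.


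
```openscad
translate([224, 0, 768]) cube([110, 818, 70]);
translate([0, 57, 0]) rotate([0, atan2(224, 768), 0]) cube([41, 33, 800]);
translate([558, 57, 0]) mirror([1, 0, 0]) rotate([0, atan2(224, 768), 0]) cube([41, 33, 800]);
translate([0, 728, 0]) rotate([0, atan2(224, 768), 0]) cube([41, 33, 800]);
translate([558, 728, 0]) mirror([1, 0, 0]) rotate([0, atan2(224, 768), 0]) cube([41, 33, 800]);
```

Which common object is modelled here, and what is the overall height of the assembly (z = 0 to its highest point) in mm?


A sawhorse. The overall height is 838 mm.

A beam across two mirrored pairs of raked legs — a sawhorse. The beam's underside is at z = 768 (matching the legs' vertical rise in atan2(224, 768)) and the beam is 70 mm tall, so its top is at 768 + 70 = 838 mm. The raked legs top out at the beam's underside, so that is the highest point.


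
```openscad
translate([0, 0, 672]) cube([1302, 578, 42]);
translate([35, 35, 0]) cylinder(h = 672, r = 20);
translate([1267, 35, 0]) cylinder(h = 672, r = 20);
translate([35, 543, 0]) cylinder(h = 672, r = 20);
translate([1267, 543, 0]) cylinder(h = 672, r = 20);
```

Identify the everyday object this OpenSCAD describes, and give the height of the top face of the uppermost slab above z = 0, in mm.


A table. The table height is 714 mm.

A 1302×578×42 slab sits at z = 672 on four Ø40 mm round legs — a table. The top surface is at 672 + 42 = 714 mm.


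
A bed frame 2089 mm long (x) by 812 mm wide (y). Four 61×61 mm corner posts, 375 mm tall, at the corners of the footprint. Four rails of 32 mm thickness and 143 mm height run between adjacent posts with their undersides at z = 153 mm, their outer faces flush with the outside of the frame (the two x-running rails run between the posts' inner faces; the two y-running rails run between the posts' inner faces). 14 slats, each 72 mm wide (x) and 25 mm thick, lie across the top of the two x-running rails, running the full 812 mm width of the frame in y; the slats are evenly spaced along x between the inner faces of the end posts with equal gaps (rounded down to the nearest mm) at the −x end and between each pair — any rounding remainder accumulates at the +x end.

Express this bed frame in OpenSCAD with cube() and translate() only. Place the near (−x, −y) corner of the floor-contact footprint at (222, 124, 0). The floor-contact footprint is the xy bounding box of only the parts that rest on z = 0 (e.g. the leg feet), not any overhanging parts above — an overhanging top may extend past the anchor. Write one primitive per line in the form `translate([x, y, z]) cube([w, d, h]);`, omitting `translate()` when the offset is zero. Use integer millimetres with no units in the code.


translate([222, 124, 0]) cube([61, 61, 375]);
translate([222, 875, 0]) cube([61, 61, 375]);
translate([2250, 124, 0]) cube([61, 61, 375]);
translate([2250, 875, 0]) cube([61, 61, 375]);
translate([283, 124, 153]) cube([1967, 32, 143]);
translate([283, 904, 153]) cube([1967, 32, 143]);
translate([222, 185, 153]) cube([32, 690, 143]);
translate([2279, 185, 153]) cube([32, 690, 143]);
translate([346, 124, 296]) cube([72, 812, 25]);
translate([481, 124, 296]) cube([72, 812, 25]);
translate([616, 124, 296]) cube([72, 812, 25]);
translate([751, 124, 296]) cube([72, 812, 25]);
translate([886, 124, 296]) cube([72, 812, 25]);
translate([1021, 124, 296]) cube([72, 812, 25]);
translate([1156, 124, 296]) cube([72, 812, 25]);
translate([1291, 124, 296]) cube([72, 812, 25]);
translate([1426, 124, 296]) cube([72, 812, 25]);
translate([1561, 124, 296]) cube([72, 812, 25]);
translate([1696, 124, 296]) cube([72, 812, 25]);
translate([1831, 124, 296]) cube([72, 812, 25]);
translate([1966, 124, 296]) cube([72, 812, 25]);
translate([2101, 124, 296]) cube([72, 812, 25]);


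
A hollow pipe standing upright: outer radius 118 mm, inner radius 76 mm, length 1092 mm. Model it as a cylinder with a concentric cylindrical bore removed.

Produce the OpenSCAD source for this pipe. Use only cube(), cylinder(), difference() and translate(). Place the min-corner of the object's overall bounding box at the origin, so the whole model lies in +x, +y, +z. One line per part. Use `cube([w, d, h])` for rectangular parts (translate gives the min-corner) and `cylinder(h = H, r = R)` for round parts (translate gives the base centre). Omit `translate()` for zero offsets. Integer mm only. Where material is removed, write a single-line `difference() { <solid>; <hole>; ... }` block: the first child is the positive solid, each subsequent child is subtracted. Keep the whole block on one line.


difference() { translate([118, 118, 0]) cylinder(h = 1092, r = 118); translate([118, 118, 0]) cylinder(h = 1092, r = 76); }


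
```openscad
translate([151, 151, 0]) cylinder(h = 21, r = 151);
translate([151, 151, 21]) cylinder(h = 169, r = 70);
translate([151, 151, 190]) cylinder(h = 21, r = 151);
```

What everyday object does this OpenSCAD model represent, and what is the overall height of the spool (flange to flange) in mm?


A spool. The overall height is 211 mm.

Three coaxial cylinders, large–small–large — a spool. Two 21 mm flanges and a 169 mm core give 21 + 169 + 21 = 211 mm.


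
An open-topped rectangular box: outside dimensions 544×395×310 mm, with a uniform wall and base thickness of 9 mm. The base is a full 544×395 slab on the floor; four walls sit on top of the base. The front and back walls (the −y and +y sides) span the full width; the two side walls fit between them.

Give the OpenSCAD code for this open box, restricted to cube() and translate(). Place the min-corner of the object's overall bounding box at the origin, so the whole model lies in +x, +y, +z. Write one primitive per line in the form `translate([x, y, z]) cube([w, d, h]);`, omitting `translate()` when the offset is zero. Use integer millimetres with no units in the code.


cube([544, 395, 9]);
translate([0, 0, 9]) cube([544, 9, 301]);
translate([0, 386, 9]) cube([544, 9, 301]);
translate([0, 9, 9]) cube([9, 377, 301]);
translate([535, 9, 9]) cube([9, 377, 301]);


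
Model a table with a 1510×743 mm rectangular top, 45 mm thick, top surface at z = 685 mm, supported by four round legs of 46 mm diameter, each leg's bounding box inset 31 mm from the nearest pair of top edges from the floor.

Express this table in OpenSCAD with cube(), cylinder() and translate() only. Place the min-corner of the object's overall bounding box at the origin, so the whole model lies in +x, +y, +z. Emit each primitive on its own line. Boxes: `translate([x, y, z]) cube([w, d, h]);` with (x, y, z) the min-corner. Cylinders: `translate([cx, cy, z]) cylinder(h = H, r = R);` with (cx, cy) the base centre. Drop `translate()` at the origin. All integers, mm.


translate([0, 0, 640]) cube([1510, 743, 45]);
translate([54, 54, 0]) cylinder(h = 640, r = 23);
translate([1456, 54, 0]) cylinder(h = 640, r = 23);
translate([54, 689, 0]) cylinder(h = 640, r = 23);
translate([1456, 689, 0]) cylinder(h = 640, r = 23);


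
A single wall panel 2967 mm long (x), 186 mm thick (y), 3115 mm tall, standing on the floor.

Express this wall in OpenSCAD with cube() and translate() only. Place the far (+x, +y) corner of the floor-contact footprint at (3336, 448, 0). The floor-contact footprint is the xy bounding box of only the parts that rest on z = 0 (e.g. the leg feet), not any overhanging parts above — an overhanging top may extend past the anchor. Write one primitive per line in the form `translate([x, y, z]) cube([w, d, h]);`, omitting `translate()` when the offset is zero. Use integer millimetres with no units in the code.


translate([369, 262, 0]) cube([2967, 186, 3115]);


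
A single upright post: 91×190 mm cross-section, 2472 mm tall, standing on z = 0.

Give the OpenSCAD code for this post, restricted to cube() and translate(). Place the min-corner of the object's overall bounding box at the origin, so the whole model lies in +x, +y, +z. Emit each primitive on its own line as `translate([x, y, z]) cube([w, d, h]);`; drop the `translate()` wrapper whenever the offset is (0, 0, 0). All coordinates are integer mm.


cube([91, 190, 2472]);


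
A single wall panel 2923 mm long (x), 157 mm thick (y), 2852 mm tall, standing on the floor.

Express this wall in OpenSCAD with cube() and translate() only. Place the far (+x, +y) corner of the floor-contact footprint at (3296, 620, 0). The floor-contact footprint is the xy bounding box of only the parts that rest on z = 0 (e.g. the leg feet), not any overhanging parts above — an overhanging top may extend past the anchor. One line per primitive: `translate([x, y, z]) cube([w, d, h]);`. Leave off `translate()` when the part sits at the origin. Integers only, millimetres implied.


translate([373, 463, 0]) cube([2923, 157, 2852]);


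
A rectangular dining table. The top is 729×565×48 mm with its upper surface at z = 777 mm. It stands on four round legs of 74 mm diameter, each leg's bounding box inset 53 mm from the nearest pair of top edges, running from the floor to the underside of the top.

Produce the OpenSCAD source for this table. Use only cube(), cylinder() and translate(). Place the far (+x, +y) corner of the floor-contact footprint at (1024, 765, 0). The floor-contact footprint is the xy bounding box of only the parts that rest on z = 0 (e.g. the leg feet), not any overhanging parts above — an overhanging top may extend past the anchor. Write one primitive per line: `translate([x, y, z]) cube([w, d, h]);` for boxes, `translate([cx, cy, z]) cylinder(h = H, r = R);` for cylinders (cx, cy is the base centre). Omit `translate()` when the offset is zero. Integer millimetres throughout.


translate([348, 253, 729]) cube([729, 565, 48]);
translate([438, 343, 0]) cylinder(h = 729, r = 37);
translate([987, 343, 0]) cylinder(h = 729, r = 37);
translate([438, 728, 0]) cylinder(h = 729, r = 37);
translate([987, 728, 0]) cylinder(h = 729, r = 37);
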